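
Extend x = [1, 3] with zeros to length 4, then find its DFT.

Original 2-point DFT: [4, -2]
Zero-padded 4-point DFT provides frequency interpolation.

DFT_4([x, 0, ...]) = [4, 1-3i, -2, 1+3i]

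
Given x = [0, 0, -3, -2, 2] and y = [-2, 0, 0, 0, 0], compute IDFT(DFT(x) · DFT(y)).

(x ⊛ y)[n] = Σ(m=0 to 4) x[m] · y[(n-m) mod 5]

Computing each output sample:
(x ⊛ y)[0] = 0
(x ⊛ y)[1] = 0
(x ⊛ y)[2] = 6
(x ⊛ y)[3] = 4
(x ⊛ y)[4] = -4

x ⊛ y = [0, 0, 6, 4, -4]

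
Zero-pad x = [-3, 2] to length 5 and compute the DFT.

Original 2-point DFT: [-1, -5]
Zero-padded 5-point DFT provides frequency interpolation.

DFT_5([x, 0, ...]) = [-1, -2.3820-1.9021i, -4.6180-1.1756i, -4.6180+1.1756i, -2.3820+1.9021i]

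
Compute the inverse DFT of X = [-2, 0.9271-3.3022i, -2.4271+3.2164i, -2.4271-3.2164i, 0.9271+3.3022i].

x[n] = (1/5) Σ(k=0 to 4) X[k] · e^(2πikn/5)

Computing each x[n]:
x[0] = -1
x[1] = 1
x[2] = 1
x[3] = -3
x[4] = 0

x = [-1, 1, 1, -3, 0]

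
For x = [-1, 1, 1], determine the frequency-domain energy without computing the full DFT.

Parseval: Σ|x[n]|² = (1/N)Σ|X[k]|², so Σ|X[k]|² = N·Σ|x[n]|² = 3·3.0000

Σ|X[k]|² = N·Σ|x[n]|² = 3·3.0000 = 9.0000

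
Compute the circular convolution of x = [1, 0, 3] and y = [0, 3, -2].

(x ⊛ y)[n] = Σ(m=0 to 2) x[m] · y[(n-m) mod 3]

Computing each output sample:
(x ⊛ y)[0] = 9
(x ⊛ y)[1] = -3
(x ⊛ y)[2] = -2

x ⊛ y = [9, -3, -2]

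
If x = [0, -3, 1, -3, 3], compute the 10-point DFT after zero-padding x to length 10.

Original 5-point DFT: [-2, 1.6180+3.3552i, -0.6180+7.3309i, -0.6180-7.3309i, 1.6180-3.3552i]
Zero-padded 10-point DFT provides frequency interpolation.

DFT_10([x, 0, ...]) = [-2, -3.6180+1.9021i, 1.6180+3.3552i, -1.3820-1.1756i, -0.6180+7.3309i, 10, -0.6180-7.3309i, -1.3820+1.1756i, 1.6180-3.3552i, -3.6180-1.9021i]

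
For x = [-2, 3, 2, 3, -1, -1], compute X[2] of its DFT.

X[2] = Σ(n=0 to 5) x[n] · ω_6^(2n) where ω_6 = e^(-2πi/6)
= (-2)·ω_6^0 + (3)·ω_6^2 + (2)·ω_6^4 + (3)·ω_6^6 + (-1)·ω_6^8 + (-1)·ω_6^10

X[2] = -0.5000-0.8660i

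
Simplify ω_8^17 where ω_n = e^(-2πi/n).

Since ω_8^8 = 1, powers reduce modulo 8.
17 mod 8 = 1
So ω_8^17 = ω_8^1 = e^(-2πi·1/8)

ω_8^17 = ω_8^1 = 0.7071-0.7071i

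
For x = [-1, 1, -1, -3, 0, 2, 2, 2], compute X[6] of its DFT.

X[6] = Σ(n=0 to 7) x[n] · ω_8^(6n) where ω_8 = e^(-2πi/8)
= (-1)·ω_8^0 + (1)·ω_8^6 + (-1)·ω_8^12 + (-3)·ω_8^18 + (0)·ω_8^24 + (2)·ω_8^30 + (2)·ω_8^36 + (2)·ω_8^42

X[6] = -2+4i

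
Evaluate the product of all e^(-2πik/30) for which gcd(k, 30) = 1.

The primitive 30th roots of unity are ω_30^k for k coprime to 30: k ∈ {1, 7, 11, 13, 17, 19, 23, 29}
Their product equals the constant term of the cyclotomic polynomial Φ_30(x) up to sign.
For n ≥ 3, the product of all primitive nth roots of unity is 1. (For n=1 it is 1; for n=2 it is -1.)

1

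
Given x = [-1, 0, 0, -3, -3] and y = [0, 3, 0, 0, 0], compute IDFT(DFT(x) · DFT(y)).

(x ⊛ y)[n] = Σ(m=0 to 4) x[m] · y[(n-m) mod 5]

Computing each output sample:
(x ⊛ y)[0] = -9
(x ⊛ y)[1] = -3
(x ⊛ y)[2] = 0
(x ⊛ y)[3] = 0
(x ⊛ y)[4] = -9

x ⊛ y = [-9, -3, 0, 0, -9]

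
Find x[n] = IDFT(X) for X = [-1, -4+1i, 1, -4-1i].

x[n] = (1/4) Σ(k=0 to 3) X[k] · e^(2πikn/4)

Computing each x[n]:
x[0] = -2
x[1] = -1
x[2] = 2
x[3] = 0

x = [-2, -1, 2, 0]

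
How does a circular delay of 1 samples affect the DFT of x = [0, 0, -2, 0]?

Time shift by 1: X_shifted[k] = ω_4^(1k) · X[k]
Shifted x = [0, 0, 0, -2]

DFT(x[n-1]) = [-2, -2i, 2, 2i]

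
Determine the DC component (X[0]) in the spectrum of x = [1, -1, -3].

X[0] = Σ(n=0 to 2) x[n] · ω_3^0 = Σ x[n]
= (1) + (-1) + (-3)

X[0] = -3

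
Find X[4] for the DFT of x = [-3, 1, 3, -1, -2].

X[4] = Σ(n=0 to 4) x[n] · ω_5^(4n) where ω_5 = e^(-2πi/5)
= (-3)·ω_5^0 + (1)·ω_5^4 + (3)·ω_5^8 + (-1)·ω_5^12 + (-2)·ω_5^16

X[4] = -4.9271+5.2043i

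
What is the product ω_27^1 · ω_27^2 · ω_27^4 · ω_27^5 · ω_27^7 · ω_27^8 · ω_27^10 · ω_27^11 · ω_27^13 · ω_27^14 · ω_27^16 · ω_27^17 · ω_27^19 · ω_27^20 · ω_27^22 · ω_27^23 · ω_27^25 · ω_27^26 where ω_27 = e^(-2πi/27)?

The primitive 27th roots of unity are ω_27^k for k coprime to 27: k ∈ {1, 2, 4, 5, 7, 8, 10, 11, 13, 14, 16, 17, 19, 20, 22, 23, 25, 26}
Their product equals the constant term of the cyclotomic polynomial Φ_27(x) up to sign.
For n ≥ 3, the product of all primitive nth roots of unity is 1. (For n=1 it is 1; for n=2 it is -1.)

1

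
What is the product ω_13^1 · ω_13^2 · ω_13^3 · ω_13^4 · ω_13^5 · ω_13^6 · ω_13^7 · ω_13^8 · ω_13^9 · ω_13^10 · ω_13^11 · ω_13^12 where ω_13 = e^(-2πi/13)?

The primitive 13th roots of unity are ω_13^k for k coprime to 13: k ∈ {1, 2, 3, 4, 5, 6, 7, 8, 9, 10, 11, 12}
Their product equals the constant term of the cyclotomic polynomial Φ_13(x) up to sign.
For n ≥ 3, the product of all primitive nth roots of unity is 1. (For n=1 it is 1; for n=2 it is -1.)

1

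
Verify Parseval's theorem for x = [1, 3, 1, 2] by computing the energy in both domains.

Time domain:
Σ|x[n]|² = |1|² + |3|² + |1|² + |2|² = 15.0000

Frequency domain:
(1/4)Σ|X[k]|² = (1/4)(|7|² + |-1i|² + |-3|² + |1i|²) = (1/4)·60.0000 = 15.0000

Both sides agree, confirming Parseval's theorem.

Σ|x[n]|² = (1/N)Σ|X[k]|² = 15.0000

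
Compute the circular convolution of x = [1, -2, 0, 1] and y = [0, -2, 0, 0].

(x ⊛ y)[n] = Σ(m=0 to 3) x[m] · y[(n-m) mod 4]

Computing each output sample:
(x ⊛ y)[0] = -2
(x ⊛ y)[1] = -2
(x ⊛ y)[2] = 4
(x ⊛ y)[3] = 0

x ⊛ y = [-2, -2, 4, 0]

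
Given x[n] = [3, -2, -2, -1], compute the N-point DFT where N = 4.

X[k] = Σ(n=0 to 3) x[n] · ω_4^(nk)
where ω_4 = e^(-2πi/4)

Computing each X[k]:
X[0] = -2
X[1] = 5+1i
X[2] = 4
X[3] = 5-1i

X = [-2, 5+1i, 4, 5-1i]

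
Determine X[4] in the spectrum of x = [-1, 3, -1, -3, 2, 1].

X[4] = Σ(n=0 to 5) x[n] · ω_6^(4n) where ω_6 = e^(-2πi/6)
= (-1)·ω_6^0 + (3)·ω_6^4 + (-1)·ω_6^8 + (-3)·ω_6^12 + (2)·ω_6^16 + (1)·ω_6^20

X[4] = -6.5000+4.3301i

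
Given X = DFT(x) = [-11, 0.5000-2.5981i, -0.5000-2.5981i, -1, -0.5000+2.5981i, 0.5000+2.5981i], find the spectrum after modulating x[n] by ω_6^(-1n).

Modulation property: DFT(ω_6^(-1n)·x[n]) = X[(k-1) mod 6], so circularly shift X by 1 positions.

X[k-1] = [0.5000+2.5981i, -11, 0.5000-2.5981i, -0.5000-2.5981i, -1, -0.5000+2.5981i]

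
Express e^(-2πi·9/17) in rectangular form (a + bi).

ω_17^9 = e^(-2πi·9/17)
= cos(-2π·9/17) + i·sin(-2π·9/17)
= cos(-18π/17) + i·sin(-18π/17)

ω_17^9 = cos(-18π/17) + i·sin(-18π/17) = -0.9830+0.1837i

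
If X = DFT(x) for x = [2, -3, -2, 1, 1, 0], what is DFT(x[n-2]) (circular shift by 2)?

Time shift by 2: X_shifted[k] = ω_6^(2k) · X[k]
Shifted x = [1, 0, 2, -3, -2, 1]

DFT(x[n-2]) = [-1, 4.5000-2.5981i, -2.5000+4.3301i, 3, -2.5000-4.3301i, 4.5000+2.5981i]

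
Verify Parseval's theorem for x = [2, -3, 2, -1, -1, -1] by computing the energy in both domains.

Time domain:
Σ|x[n]|² = |2|² + |-3|² + |2|² + |-1|² + |-1|² + |-1|² = 20.0000

Frequency domain:
(1/6)Σ|X[k]|² = (1/6)(|-2|² + |0.5000-0.8660i|² + |2.5000+4.3301i|² + |8|² + |2.5000-4.3301i|² + |0.5000+0.8660i|²) = (1/6)·120.0000 = 20.0000

Both sides agree, confirming Parseval's theorem.

Σ|x[n]|² = (1/N)Σ|X[k]|² = 20.0000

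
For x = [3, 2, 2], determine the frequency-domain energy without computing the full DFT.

Parseval: Σ|x[n]|² = (1/N)Σ|X[k]|², so Σ|X[k]|² = N·Σ|x[n]|² = 3·17.0000

Σ|X[k]|² = N·Σ|x[n]|² = 3·17.0000 = 51.0000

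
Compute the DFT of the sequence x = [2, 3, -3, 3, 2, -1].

X[k] = Σ(n=0 to 5) x[n] · ω_6^(nk)
where ω_6 = e^(-2πi/6)

Computing each X[k]:
X[0] = 6
X[1] = 0.5000+0.8660i
X[2] = 4.5000-7.7942i
X[3] = -4
X[4] = 4.5000+7.7942i
X[5] = 0.5000-0.8660i

X = [6, 0.5000+0.8660i, 4.5000-7.7942i, -4, 4.5000+7.7942i, 0.5000-0.8660i]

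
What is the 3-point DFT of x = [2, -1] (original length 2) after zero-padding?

Original 2-point DFT: [1, 3]
Zero-padded 3-point DFT provides frequency interpolation.

DFT_3([x, 0, ...]) = [1, 2.5000+0.8660i, 2.5000-0.8660i]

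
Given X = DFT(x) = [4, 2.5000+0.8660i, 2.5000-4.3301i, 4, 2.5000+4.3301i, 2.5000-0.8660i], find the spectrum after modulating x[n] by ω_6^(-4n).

Modulation property: DFT(ω_6^(-4n)·x[n]) = X[(k-4) mod 6], so circularly shift X by 4 positions.

X[k-4] = [2.5000-4.3301i, 4, 2.5000+4.3301i, 2.5000-0.8660i, 4, 2.5000+0.8660i]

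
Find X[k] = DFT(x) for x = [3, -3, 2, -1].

X[k] = Σ(n=0 to 3) x[n] · ω_4^(nk)
where ω_4 = e^(-2πi/4)

Computing each X[k]:
X[0] = 1
X[1] = 1+2i
X[2] = 9
X[3] = 1-2i

X = [1, 1+2i, 9, 1-2i]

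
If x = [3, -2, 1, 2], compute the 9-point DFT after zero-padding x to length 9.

Original 4-point DFT: [4, 2+4i, 4, 2-4i]
Zero-padded 9-point DFT provides frequency interpolation.

DFT_9([x, 0, ...]) = [4, 0.6416-1.4313i, 0.7130+3.3596i, 5.5000+2.5981i, 4.6454-0.4052i, 4.6454+0.4052i, 5.5000-2.5981i, 0.7130-3.3596i, 0.6416+1.4313i]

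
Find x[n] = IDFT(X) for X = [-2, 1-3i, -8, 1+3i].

x[n] = (1/4) Σ(k=0 to 3) X[k] · e^(2πikn/4)

Computing each x[n]:
x[0] = -2
x[1] = 3
x[2] = -3
x[3] = 0

x = [-2, 3, -3, 0]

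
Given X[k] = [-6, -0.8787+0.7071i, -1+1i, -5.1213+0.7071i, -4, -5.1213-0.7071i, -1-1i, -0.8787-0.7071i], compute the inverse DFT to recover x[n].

x[n] = (1/8) Σ(k=0 to 7) X[k] · e^(2πikn/8)

Computing each x[n]:
x[0] = -3
x[1] = 0
x[2] = -1
x[3] = -1
x[4] = 0
x[5] = -1
x[6] = -1
x[7] = 1

x = [-3, 0, -1, -1, 0, -1, -1, 1]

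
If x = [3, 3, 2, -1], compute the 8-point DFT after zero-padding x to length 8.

Original 4-point DFT: [7, 1-4i, 3, 1+4i]
Zero-padded 8-point DFT provides frequency interpolation.

DFT_8([x, 0, ...]) = [7, 5.8284-3.4142i, 1-4i, 0.1716+0.5858i, 3, 0.1716-0.5858i, 1+4i, 5.8284+3.4142i]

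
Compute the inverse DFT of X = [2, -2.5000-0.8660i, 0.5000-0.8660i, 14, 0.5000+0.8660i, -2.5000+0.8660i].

x[n] = (1/6) Σ(k=0 to 5) X[k] · e^(2πikn/6)

Computing each x[n]:
x[0] = 2
x[1] = -2
x[2] = 3
x[3] = -1
x[4] = 3
x[5] = -3

x = [2, -2, 3, -1, 3, -3]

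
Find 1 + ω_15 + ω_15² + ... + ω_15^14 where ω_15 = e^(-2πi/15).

Sum of all nth roots of unity equals 0 for n > 1 (geometric series with r ≠ 1).

0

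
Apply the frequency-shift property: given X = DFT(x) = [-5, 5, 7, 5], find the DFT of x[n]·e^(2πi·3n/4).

Modulation property: DFT(ω_4^(-3n)·x[n]) = X[(k-3) mod 4], so circularly shift X by 3 positions.

X[k-3] = [5, 7, 5, -5]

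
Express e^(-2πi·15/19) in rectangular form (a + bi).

ω_19^15 = e^(-2πi·15/19)
= cos(-2π·15/19) + i·sin(-2π·15/19)
= cos(-30π/19) + i·sin(-30π/19)

ω_19^15 = cos(-30π/19) + i·sin(-30π/19) = 0.2455+0.9694i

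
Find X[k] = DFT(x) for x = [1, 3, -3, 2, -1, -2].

X[k] = Σ(n=0 to 5) x[n] · ω_6^(nk)
where ω_6 = e^(-2πi/6)

Computing each X[k]:
X[0] = 0
X[1] = 1.5000-2.5981i
X[2] = 4.5000-6.0622i
X[3] = -6
X[4] = 4.5000+6.0622i
X[5] = 1.5000+2.5981i

X = [0, 1.5000-2.5981i, 4.5000-6.0622i, -6, 4.5000+6.0622i, 1.5000+2.5981i]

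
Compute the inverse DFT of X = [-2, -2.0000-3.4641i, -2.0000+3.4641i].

x[n] = (1/3) Σ(k=0 to 2) X[k] · e^(2πikn/3)

Computing each x[n]:
x[0] = -2
x[1] = 2
x[2] = -2

x = [-2, 2, -2]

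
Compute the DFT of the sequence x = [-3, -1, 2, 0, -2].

X[k] = Σ(n=0 to 4) x[n] · ω_5^(nk)
where ω_5 = e^(-2πi/5)

Computing each X[k]:
X[0] = -4
X[1] = -5.5451-2.1266i
X[2] = 0.0451+1.3143i
X[3] = 0.0451-1.3143i
X[4] = -5.5451+2.1266i

X = [-4, -5.5451-2.1266i, 0.0451+1.3143i, 0.0451-1.3143i, -5.5451+2.1266i]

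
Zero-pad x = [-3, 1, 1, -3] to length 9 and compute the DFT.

Original 4-point DFT: [-4, -4-4i, 0, -4+4i]
Zero-padded 9-point DFT provides frequency interpolation.

DFT_9([x, 0, ...]) = [-4, -0.5603+0.9705i, -2.2660-3.9249i, -7, -1.6736+2.8988i, -1.6736-2.8988i, -7, -2.2660+3.9249i, -0.5603-0.9705i]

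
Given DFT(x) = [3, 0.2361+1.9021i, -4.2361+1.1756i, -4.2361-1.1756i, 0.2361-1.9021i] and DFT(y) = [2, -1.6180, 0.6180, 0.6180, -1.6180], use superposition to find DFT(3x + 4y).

By linearity: DFT(3x + 4y) = 3·DFT(x) + 4·DFT(y)
= 3·[3, 0.2361+1.9021i, -4.2361+1.1756i, -4.2361-1.1756i, 0.2361-1.9021i] + 4·[2, -1.6180, 0.6180, 0.6180, -1.6180]

Computing element-wise:
Z[0] = 3·(3) + 4·(2) = 17
Z[1] = 3·(0.2361+1.9021i) + 4·(-1.6180) = -5.7637+5.7063i
Z[2] = 3·(-4.2361+1.1756i) + 4·(0.6180) = -10.2363+3.5268i
Z[3] = 3·(-4.2361-1.1756i) + 4·(0.6180) = -10.2363-3.5268i
Z[4] = 3·(0.2361-1.9021i) + 4·(-1.6180) = -5.7637-5.7063i

DFT(3x + 4y) = 3·X + 4·Y = [17, -5.7637+5.7063i, -10.2363+3.5268i, -10.2363-3.5268i, -5.7637-5.7063i]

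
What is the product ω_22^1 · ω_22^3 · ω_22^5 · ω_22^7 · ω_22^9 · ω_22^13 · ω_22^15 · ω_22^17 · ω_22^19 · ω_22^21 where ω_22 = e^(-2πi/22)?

The primitive 22nd roots of unity are ω_22^k for k coprime to 22: k ∈ {1, 3, 5, 7, 9, 13, 15, 17, 19, 21}
Their product equals the constant term of the cyclotomic polynomial Φ_22(x) up to sign.
For n ≥ 3, the product of all primitive nth roots of unity is 1. (For n=1 it is 1; for n=2 it is -1.)

1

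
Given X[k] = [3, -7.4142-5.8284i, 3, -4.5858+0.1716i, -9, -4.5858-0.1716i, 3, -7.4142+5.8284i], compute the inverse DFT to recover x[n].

x[n] = (1/8) Σ(k=0 to 7) X[k] · e^(2πikn/8)

Computing each x[n]:
x[0] = -3
x[1] = 2
x[2] = 0
x[3] = 3
x[4] = 3
x[5] = 1
x[6] = -3
x[7] = 0

x = [-3, 2, 0, 3, 3, 1, -3, 0]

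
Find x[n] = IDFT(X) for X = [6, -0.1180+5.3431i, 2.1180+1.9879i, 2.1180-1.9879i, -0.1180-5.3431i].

x[n] = (1/5) Σ(k=0 to 4) X[k] · e^(2πikn/5)

Computing each x[n]:
x[0] = 2
x[1] = -2
x[2] = 1
x[3] = 2
x[4] = 3

x = [2, -2, 1, 2, 3]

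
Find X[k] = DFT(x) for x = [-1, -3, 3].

X[k] = Σ(n=0 to 2) x[n] · ω_3^(nk)
where ω_3 = e^(-2πi/3)

Computing each X[k]:
X[0] = -1
X[1] = -1.0000+5.1962i
X[2] = -1.0000-5.1962i

X = [-1, -1.0000+5.1962i, -1.0000-5.1962i]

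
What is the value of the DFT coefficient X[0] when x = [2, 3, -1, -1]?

X[0] = Σ(n=0 to 3) x[n] · ω_4^0 = Σ x[n]
= (2) + (3) + (-1) + (-1)

X[0] = 3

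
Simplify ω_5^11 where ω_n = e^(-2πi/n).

Since ω_5^5 = 1, powers reduce modulo 5.
11 mod 5 = 1
So ω_5^11 = ω_5^1 = e^(-2πi·1/5)

ω_5^11 = ω_5^1 = 0.3090-0.9511i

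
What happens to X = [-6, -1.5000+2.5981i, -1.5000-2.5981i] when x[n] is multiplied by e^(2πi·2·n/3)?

Modulation property: DFT(ω_3^(-2n)·x[n]) = X[(k-2) mod 3], so circularly shift X by 2 positions.

X[k-2] = [-1.5000+2.5981i, -1.5000-2.5981i, -6]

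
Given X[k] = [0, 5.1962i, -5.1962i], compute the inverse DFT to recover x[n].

x[n] = (1/3) Σ(k=0 to 2) X[k] · e^(2πikn/3)

Computing each x[n]:
x[0] = 0
x[1] = -3
x[2] = 3

x = [0, -3, 3]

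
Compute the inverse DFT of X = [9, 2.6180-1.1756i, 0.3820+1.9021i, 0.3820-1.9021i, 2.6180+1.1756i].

x[n] = (1/5) Σ(k=0 to 4) X[k] · e^(2πikn/5)

Computing each x[n]:
x[0] = 3
x[1] = 2
x[2] = 2
x[3] = 0
x[4] = 2

x = [3, 2, 2, 0, 2]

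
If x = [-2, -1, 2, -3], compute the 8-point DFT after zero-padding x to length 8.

Original 4-point DFT: [-4, -4-2i, 4, -4+2i]
Zero-padded 8-point DFT provides frequency interpolation.

DFT_8([x, 0, ...]) = [-4, -0.5858+0.8284i, -4-2i, -3.4142+4.8284i, 4, -3.4142-4.8284i, -4+2i, -0.5858-0.8284i]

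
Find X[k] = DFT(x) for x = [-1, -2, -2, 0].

X[k] = Σ(n=0 to 3) x[n] · ω_4^(nk)
where ω_4 = e^(-2πi/4)

Computing each X[k]:
X[0] = -5
X[1] = 1+2i
X[2] = -1
X[3] = 1-2i

X = [-5, 1+2i, -1, 1-2i]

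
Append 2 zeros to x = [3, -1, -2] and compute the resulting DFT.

Original 3-point DFT: [0, 4.5000-0.8660i, 4.5000+0.8660i]
Zero-padded 5-point DFT provides frequency interpolation.

DFT_5([x, 0, ...]) = [0, 4.3090+2.1266i, 3.1910-1.3143i, 3.1910+1.3143i, 4.3090-2.1266i]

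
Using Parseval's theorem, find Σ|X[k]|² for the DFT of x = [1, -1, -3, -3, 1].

Parseval: Σ|x[n]|² = (1/N)Σ|X[k]|², so Σ|X[k]|² = N·Σ|x[n]|² = 5·21.0000

Σ|X[k]|² = N·Σ|x[n]|² = 5·21.0000 = 105.0000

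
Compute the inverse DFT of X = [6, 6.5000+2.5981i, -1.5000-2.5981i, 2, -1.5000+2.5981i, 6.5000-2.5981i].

x[n] = (1/6) Σ(k=0 to 5) X[k] · e^(2πikn/6)

Computing each x[n]:
x[0] = 3
x[1] = 2
x[2] = -1
x[3] = -2
x[4] = 2
x[5] = 2

x = [3, 2, -1, -2, 2, 2]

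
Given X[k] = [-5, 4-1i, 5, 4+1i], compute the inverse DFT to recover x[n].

x[n] = (1/4) Σ(k=0 to 3) X[k] · e^(2πikn/4)

Computing each x[n]:
x[0] = 2
x[1] = -2
x[2] = -2
x[3] = -3

x = [2, -2, -2, -3]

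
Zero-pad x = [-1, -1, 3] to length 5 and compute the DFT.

Original 3-point DFT: [1, -2.0000+3.4641i, -2.0000-3.4641i]
Zero-padded 5-point DFT provides frequency interpolation.

DFT_5([x, 0, ...]) = [1, -3.7361-0.8123i, 0.7361+3.4410i, 0.7361-3.4410i, -3.7361+0.8123i]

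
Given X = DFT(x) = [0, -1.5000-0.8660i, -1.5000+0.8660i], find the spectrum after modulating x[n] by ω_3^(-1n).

Modulation property: DFT(ω_3^(-1n)·x[n]) = X[(k-1) mod 3], so circularly shift X by 1 positions.

X[k-1] = [-1.5000+0.8660i, 0, -1.5000-0.8660i]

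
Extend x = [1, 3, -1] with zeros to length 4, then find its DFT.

Original 3-point DFT: [3, -3.4641i, 3.4641i]
Zero-padded 4-point DFT provides frequency interpolation.

DFT_4([x, 0, ...]) = [3, 2-3i, -3, 2+3i]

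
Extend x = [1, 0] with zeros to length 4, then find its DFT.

Original 2-point DFT: [1, 1]
Zero-padded 4-point DFT provides frequency interpolation.

DFT_4([x, 0, ...]) = [1, 1, 1, 1]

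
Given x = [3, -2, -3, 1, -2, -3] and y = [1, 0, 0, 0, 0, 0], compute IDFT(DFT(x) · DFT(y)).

(x ⊛ y)[n] = Σ(m=0 to 5) x[m] · y[(n-m) mod 6]

Computing each output sample:
(x ⊛ y)[0] = 3
(x ⊛ y)[1] = -2
(x ⊛ y)[2] = -3
(x ⊛ y)[3] = 1
(x ⊛ y)[4] = -2
(x ⊛ y)[5] = -3

x ⊛ y = [3, -2, -3, 1, -2, -3]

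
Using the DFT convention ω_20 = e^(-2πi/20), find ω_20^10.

ω_20^10 = e^(-2πi·10/20)
= cos(-2π·10/20) + i·sin(-2π·10/20)
= cos(-20π/20) + i·sin(-20π/20)

ω_20^10 = cos(-20π/20) + i·sin(-20π/20) = -1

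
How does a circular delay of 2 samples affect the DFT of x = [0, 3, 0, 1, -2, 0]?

Time shift by 2: X_shifted[k] = ω_6^(2k) · X[k]
Shifted x = [-2, 0, 0, 3, 0, 1]

DFT(x[n-2]) = [2, -4.5000+0.8660i, 0.5000+0.8660i, -6, 0.5000-0.8660i, -4.5000-0.8660i]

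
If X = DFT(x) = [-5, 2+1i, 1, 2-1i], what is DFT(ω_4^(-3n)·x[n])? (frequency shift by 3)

Modulation property: DFT(ω_4^(-3n)·x[n]) = X[(k-3) mod 4], so circularly shift X by 3 positions.

X[k-3] = [2+1i, 1, 2-1i, -5]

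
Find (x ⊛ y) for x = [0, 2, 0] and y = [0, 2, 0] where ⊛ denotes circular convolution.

(x ⊛ y)[n] = Σ(m=0 to 2) x[m] · y[(n-m) mod 3]

Computing each output sample:
(x ⊛ y)[0] = 0
(x ⊛ y)[1] = 0
(x ⊛ y)[2] = 4

x ⊛ y = [0, 0, 4]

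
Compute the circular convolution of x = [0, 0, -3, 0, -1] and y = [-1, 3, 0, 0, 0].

(x ⊛ y)[n] = Σ(m=0 to 4) x[m] · y[(n-m) mod 5]

Computing each output sample:
(x ⊛ y)[0] = -3
(x ⊛ y)[1] = 0
(x ⊛ y)[2] = 3
(x ⊛ y)[3] = -9
(x ⊛ y)[4] = 1

x ⊛ y = [-3, 0, 3, -9, 1]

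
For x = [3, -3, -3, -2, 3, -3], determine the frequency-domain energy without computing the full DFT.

Parseval: Σ|x[n]|² = (1/N)Σ|X[k]|², so Σ|X[k]|² = N·Σ|x[n]|² = 6·49.0000

Σ|X[k]|² = N·Σ|x[n]|² = 6·49.0000 = 294.0000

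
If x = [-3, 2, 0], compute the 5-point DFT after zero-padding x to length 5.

Original 3-point DFT: [-1, -4.0000-1.7321i, -4.0000+1.7321i]
Zero-padded 5-point DFT provides frequency interpolation.

DFT_5([x, 0, ...]) = [-1, -2.3820-1.9021i, -4.6180-1.1756i, -4.6180+1.1756i, -2.3820+1.9021i]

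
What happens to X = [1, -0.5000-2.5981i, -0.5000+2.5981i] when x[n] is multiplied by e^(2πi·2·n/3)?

Modulation property: DFT(ω_3^(-2n)·x[n]) = X[(k-2) mod 3], so circularly shift X by 2 positions.

X[k-2] = [-0.5000-2.5981i, -0.5000+2.5981i, 1]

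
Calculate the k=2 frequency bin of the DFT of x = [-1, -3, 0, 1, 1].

X[2] = Σ(n=0 to 4) x[n] · ω_5^(2n) where ω_5 = e^(-2πi/5)
= (-1)·ω_5^0 + (-3)·ω_5^2 + (0)·ω_5^4 + (1)·ω_5^6 + (1)·ω_5^8

X[2] = 0.9271+1.4001i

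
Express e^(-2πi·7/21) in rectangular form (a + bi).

ω_21^7 = e^(-2πi·7/21)
= cos(-2π·7/21) + i·sin(-2π·7/21)
= cos(-14π/21) + i·sin(-14π/21)

ω_21^7 = cos(-14π/21) + i·sin(-14π/21) = -0.5000-0.8660i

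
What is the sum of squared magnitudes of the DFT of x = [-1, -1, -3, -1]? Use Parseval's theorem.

Parseval: Σ|x[n]|² = (1/N)Σ|X[k]|², so Σ|X[k]|² = N·Σ|x[n]|² = 4·12.0000

Σ|X[k]|² = N·Σ|x[n]|² = 4·12.0000 = 48.0000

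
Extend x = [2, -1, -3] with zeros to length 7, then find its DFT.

Original 3-point DFT: [-2, 4.0000-1.7321i, 4.0000+1.7321i]
Zero-padded 7-point DFT provides frequency interpolation.

DFT_7([x, 0, ...]) = [-2, 2.0441+3.7066i, 4.9254-0.3267i, 1.0305-1.9116i, 1.0305+1.9116i, 4.9254+0.3267i, 2.0441-3.7066i]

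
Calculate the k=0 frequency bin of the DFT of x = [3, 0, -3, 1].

X[0] = Σ(n=0 to 3) x[n] · ω_4^0 = Σ x[n]
= (3) + (0) + (-3) + (1)

X[0] = 1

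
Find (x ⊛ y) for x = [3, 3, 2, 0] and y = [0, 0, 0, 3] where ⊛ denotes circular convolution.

(x ⊛ y)[n] = Σ(m=0 to 3) x[m] · y[(n-m) mod 4]

Computing each output sample:
(x ⊛ y)[0] = 9
(x ⊛ y)[1] = 6
(x ⊛ y)[2] = 0
(x ⊛ y)[3] = 9

x ⊛ y = [9, 6, 0, 9]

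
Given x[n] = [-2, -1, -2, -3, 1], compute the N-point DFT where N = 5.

X[k] = Σ(n=0 to 4) x[n] · ω_5^(nk)
where ω_5 = e^(-2πi/5)

Computing each X[k]:
X[0] = -7
X[1] = 2.0451+1.3143i
X[2] = -3.5451+2.1266i
X[3] = -3.5451-2.1266i
X[4] = 2.0451-1.3143i

X = [-7, 2.0451+1.3143i, -3.5451+2.1266i, -3.5451-2.1266i, 2.0451-1.3143i]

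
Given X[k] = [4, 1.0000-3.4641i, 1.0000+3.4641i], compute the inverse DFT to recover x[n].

x[n] = (1/3) Σ(k=0 to 2) X[k] · e^(2πikn/3)

Computing each x[n]:
x[0] = 2
x[1] = 3
x[2] = -1

x = [2, 3, -1]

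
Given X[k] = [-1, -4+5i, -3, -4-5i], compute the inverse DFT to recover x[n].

x[n] = (1/4) Σ(k=0 to 3) X[k] · e^(2πikn/4)

Computing each x[n]:
x[0] = -3
x[1] = -2
x[2] = 1
x[3] = 3

x = [-3, -2, 1, 3]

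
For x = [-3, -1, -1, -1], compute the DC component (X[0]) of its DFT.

X[0] = Σ(n=0 to 3) x[n] · ω_4^0 = Σ x[n]
= (-3) + (-1) + (-1) + (-1)

X[0] = -6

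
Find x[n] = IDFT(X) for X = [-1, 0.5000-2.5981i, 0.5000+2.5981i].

x[n] = (1/3) Σ(k=0 to 2) X[k] · e^(2πikn/3)

Computing each x[n]:
x[0] = 0
x[1] = 1
x[2] = -2

x = [0, 1, -2]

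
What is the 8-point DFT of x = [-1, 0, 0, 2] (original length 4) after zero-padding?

Original 4-point DFT: [1, -1+2i, -3, -1-2i]
Zero-padded 8-point DFT provides frequency interpolation.

DFT_8([x, 0, ...]) = [1, -2.4142-1.4142i, -1+2i, 0.4142-1.4142i, -3, 0.4142+1.4142i, -1-2i, -2.4142+1.4142i]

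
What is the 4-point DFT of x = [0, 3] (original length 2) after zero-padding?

Original 2-point DFT: [3, -3]
Zero-padded 4-point DFT provides frequency interpolation.

DFT_4([x, 0, ...]) = [3, -3i, -3, 3i]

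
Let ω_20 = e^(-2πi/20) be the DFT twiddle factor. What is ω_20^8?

ω_20^8 = e^(-2πi·8/20)
= cos(-2π·8/20) + i·sin(-2π·8/20)
= cos(-16π/20) + i·sin(-16π/20)

ω_20^8 = cos(-16π/20) + i·sin(-16π/20) = -0.8090-0.5878i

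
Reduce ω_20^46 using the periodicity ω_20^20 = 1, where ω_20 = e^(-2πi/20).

Since ω_20^20 = 1, powers reduce modulo 20.
46 mod 20 = 6
So ω_20^46 = ω_20^6 = e^(-2πi·6/20)

ω_20^46 = ω_20^6 = -0.3090-0.9511i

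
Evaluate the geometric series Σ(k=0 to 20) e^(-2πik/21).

Sum of all nth roots of unity equals 0 for n > 1 (geometric series with r ≠ 1).

0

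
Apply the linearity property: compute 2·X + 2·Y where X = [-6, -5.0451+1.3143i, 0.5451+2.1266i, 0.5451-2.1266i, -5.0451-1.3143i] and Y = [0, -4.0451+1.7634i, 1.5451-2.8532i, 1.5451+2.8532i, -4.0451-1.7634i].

By linearity: DFT(2x + 2y) = 2·DFT(x) + 2·DFT(y)
= 2·[-6, -5.0451+1.3143i, 0.5451+2.1266i, 0.5451-2.1266i, -5.0451-1.3143i] + 2·[0, -4.0451+1.7634i, 1.5451-2.8532i, 1.5451+2.8532i, -4.0451-1.7634i]

Computing element-wise:
Z[0] = 2·(-6) + 2·(0) = -12
Z[1] = 2·(-5.0451+1.3143i) + 2·(-4.0451+1.7634i) = -18.1804+6.1554i
Z[2] = 2·(0.5451+2.1266i) + 2·(1.5451-2.8532i) = 4.1804-1.4532i
Z[3] = 2·(0.5451-2.1266i) + 2·(1.5451+2.8532i) = 4.1804+1.4532i
Z[4] = 2·(-5.0451-1.3143i) + 2·(-4.0451-1.7634i) = -18.1804-6.1554i

DFT(2x + 2y) = 2·X + 2·Y = [-12, -18.1804+6.1554i, 4.1804-1.4532i, 4.1804+1.4532i, -18.1804-6.1554i]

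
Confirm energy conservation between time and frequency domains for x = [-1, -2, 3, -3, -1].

Time domain:
Σ|x[n]|² = |-1|² + |-2|² + |3|² + |-3|² + |-1|² = 24.0000

Frequency domain:
(1/5)Σ|X[k]|² = (1/5)(|-4|² + |-1.9271-2.5757i|² + |1.4271+6.2941i|² + |1.4271-6.2941i|² + |-1.9271+2.5757i|²) = (1/5)·120.0000 = 24.0000

Both sides agree, confirming Parseval's theorem.

Σ|x[n]|² = (1/N)Σ|X[k]|² = 24.0000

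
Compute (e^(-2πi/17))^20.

Since ω_17^17 = 1, powers reduce modulo 17.
20 mod 17 = 3
So ω_17^20 = ω_17^3 = e^(-2πi·3/17)

ω_17^20 = ω_17^3 = 0.4457-0.8952i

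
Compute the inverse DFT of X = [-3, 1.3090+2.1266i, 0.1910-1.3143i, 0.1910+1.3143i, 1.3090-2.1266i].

x[n] = (1/5) Σ(k=0 to 4) X[k] · e^(2πikn/5)

Computing each x[n]:
x[0] = 0
x[1] = -1
x[2] = -2
x[3] = 0
x[4] = 0

x = [0, -1, -2, 0, 0]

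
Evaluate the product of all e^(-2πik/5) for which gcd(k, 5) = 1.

The primitive 5th roots of unity are ω_5^k for k coprime to 5: k ∈ {1, 2, 3, 4}
Their product equals the constant term of the cyclotomic polynomial Φ_5(x) up to sign.
For n ≥ 3, the product of all primitive nth roots of unity is 1. (For n=1 it is 1; for n=2 it is -1.)

1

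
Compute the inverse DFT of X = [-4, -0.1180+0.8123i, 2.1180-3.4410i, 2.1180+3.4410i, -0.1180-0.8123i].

x[n] = (1/5) Σ(k=0 to 4) X[k] · e^(2πikn/5)

Computing each x[n]:
x[0] = 0
x[1] = -1
x[2] = -2
x[3] = 1
x[4] = -2

x = [0, -1, -2, 1, -2]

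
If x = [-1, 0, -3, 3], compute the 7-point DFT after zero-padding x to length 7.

Original 4-point DFT: [-1, 2+3i, -7, 2-3i]
Zero-padded 7-point DFT provides frequency interpolation.

DFT_7([x, 0, ...]) = [-1, -3.0353+1.6231i, 3.5734+1.0438i, -3.5380-5.2703i, -3.5380+5.2703i, 3.5734-1.0438i, -3.0353-1.6231i]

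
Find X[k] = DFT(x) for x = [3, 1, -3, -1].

X[k] = Σ(n=0 to 3) x[n] · ω_4^(nk)
where ω_4 = e^(-2πi/4)

Computing each X[k]:
X[0] = 0
X[1] = 6-2i
X[2] = 0
X[3] = 6+2i

X = [0, 6-2i, 0, 6+2i]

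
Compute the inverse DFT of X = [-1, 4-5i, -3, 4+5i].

x[n] = (1/4) Σ(k=0 to 3) X[k] · e^(2πikn/4)

Computing each x[n]:
x[0] = 1
x[1] = 3
x[2] = -3
x[3] = -2

x = [1, 3, -3, -2]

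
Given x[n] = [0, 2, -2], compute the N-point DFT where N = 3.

X[k] = Σ(n=0 to 2) x[n] · ω_3^(nk)
where ω_3 = e^(-2πi/3)

Computing each X[k]:
X[0] = 0
X[1] = -3.4641i
X[2] = 3.4641i

X = [0, -3.4641i, 3.4641i]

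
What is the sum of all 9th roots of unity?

Sum of all nth roots of unity equals 0 for n > 1 (geometric series with r ≠ 1).

0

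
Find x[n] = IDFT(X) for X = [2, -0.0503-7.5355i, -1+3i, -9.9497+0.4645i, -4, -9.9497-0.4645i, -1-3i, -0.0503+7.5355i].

x[n] = (1/8) Σ(k=0 to 7) X[k] · e^(2πikn/8)

Computing each x[n]:
x[0] = -3
x[1] = 3
x[2] = 2
x[3] = 1
x[4] = 2
x[5] = -3
x[6] = -2
x[7] = 2

x = [-3, 3, 2, 1, 2, -3, -2, 2]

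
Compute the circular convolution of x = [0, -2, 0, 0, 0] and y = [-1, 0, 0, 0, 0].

(x ⊛ y)[n] = Σ(m=0 to 4) x[m] · y[(n-m) mod 5]

Computing each output sample:
(x ⊛ y)[0] = 0
(x ⊛ y)[1] = 2
(x ⊛ y)[2] = 0
(x ⊛ y)[3] = 0
(x ⊛ y)[4] = 0

x ⊛ y = [0, 2, 0, 0, 0]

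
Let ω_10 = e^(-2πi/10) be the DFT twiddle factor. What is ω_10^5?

ω_10^5 = e^(-2πi·5/10)
= cos(-2π·5/10) + i·sin(-2π·5/10)
= cos(-10π/10) + i·sin(-10π/10)

ω_10^5 = cos(-10π/10) + i·sin(-10π/10) = -1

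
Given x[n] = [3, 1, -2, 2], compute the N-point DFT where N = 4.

X[k] = Σ(n=0 to 3) x[n] · ω_4^(nk)
where ω_4 = e^(-2πi/4)

Computing each X[k]:
X[0] = 4
X[1] = 5+1i
X[2] = -2
X[3] = 5-1i

X = [4, 5+1i, -2, 5-1i]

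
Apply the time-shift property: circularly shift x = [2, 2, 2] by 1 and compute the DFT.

Time shift by 1: X_shifted[k] = ω_3^(1k) · X[k]
Shifted x = [2, 2, 2]

DFT(x[n-1]) = [6, 0, 0]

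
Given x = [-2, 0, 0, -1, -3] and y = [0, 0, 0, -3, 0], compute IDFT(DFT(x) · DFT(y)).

(x ⊛ y)[n] = Σ(m=0 to 4) x[m] · y[(n-m) mod 5]

Computing each output sample:
(x ⊛ y)[0] = 0
(x ⊛ y)[1] = 3
(x ⊛ y)[2] = 9
(x ⊛ y)[3] = 6
(x ⊛ y)[4] = 0

x ⊛ y = [0, 3, 9, 6, 0]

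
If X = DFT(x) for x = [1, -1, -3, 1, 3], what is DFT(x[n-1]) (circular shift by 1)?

Time shift by 1: X_shifted[k] = ω_5^(1k) · X[k]
Shifted x = [3, 1, -1, -3, 1]

DFT(x[n-1]) = [1, 6.8541-1.1756i, 0.1459+1.9021i, 0.1459-1.9021i, 6.8541+1.1756i]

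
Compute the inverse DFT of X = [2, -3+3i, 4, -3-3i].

x[n] = (1/4) Σ(k=0 to 3) X[k] · e^(2πikn/4)

Computing each x[n]:
x[0] = 0
x[1] = -2
x[2] = 3
x[3] = 1

x = [0, -2, 3, 1]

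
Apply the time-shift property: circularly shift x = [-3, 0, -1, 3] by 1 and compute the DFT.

Time shift by 1: X_shifted[k] = ω_4^(1k) · X[k]
Shifted x = [3, -3, 0, -1]

DFT(x[n-1]) = [-1, 3+2i, 7, 3-2i]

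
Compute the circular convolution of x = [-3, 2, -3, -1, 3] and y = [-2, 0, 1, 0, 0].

(x ⊛ y)[n] = Σ(m=0 to 4) x[m] · y[(n-m) mod 5]

Computing each output sample:
(x ⊛ y)[0] = 5
(x ⊛ y)[1] = -1
(x ⊛ y)[2] = 3
(x ⊛ y)[3] = 4
(x ⊛ y)[4] = -9

x ⊛ y = [5, -1, 3, 4, -9]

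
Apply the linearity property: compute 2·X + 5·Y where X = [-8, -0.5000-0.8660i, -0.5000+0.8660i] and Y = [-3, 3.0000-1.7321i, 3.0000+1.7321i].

By linearity: DFT(2x + 5y) = 2·DFT(x) + 5·DFT(y)
= 2·[-8, -0.5000-0.8660i, -0.5000+0.8660i] + 5·[-3, 3.0000-1.7321i, 3.0000+1.7321i]

Computing element-wise:
Z[0] = 2·(-8) + 5·(-3) = -31
Z[1] = 2·(-0.5000-0.8660i) + 5·(3.0000-1.7321i) = 14.0000-10.3925i
Z[2] = 2·(-0.5000+0.8660i) + 5·(3.0000+1.7321i) = 14.0000+10.3925i

DFT(2x + 5y) = 2·X + 5·Y = [-31, 14.0000-10.3925i, 14.0000+10.3925i]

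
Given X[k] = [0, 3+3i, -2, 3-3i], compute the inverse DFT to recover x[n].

x[n] = (1/4) Σ(k=0 to 3) X[k] · e^(2πikn/4)

Computing each x[n]:
x[0] = 1
x[1] = -1
x[2] = -2
x[3] = 2

x = [1, -1, -2, 2]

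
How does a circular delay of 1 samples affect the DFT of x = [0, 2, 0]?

Time shift by 1: X_shifted[k] = ω_3^(1k) · X[k]
Shifted x = [0, 0, 2]

DFT(x[n-1]) = [2, -1.0000+1.7321i, -1.0000-1.7321i]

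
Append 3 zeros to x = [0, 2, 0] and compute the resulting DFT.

Original 3-point DFT: [2, -1.0000-1.7321i, -1.0000+1.7321i]
Zero-padded 6-point DFT provides frequency interpolation.

DFT_6([x, 0, ...]) = [2, 1.0000-1.7321i, -1.0000-1.7321i, -2, -1.0000+1.7321i, 1.0000+1.7321i]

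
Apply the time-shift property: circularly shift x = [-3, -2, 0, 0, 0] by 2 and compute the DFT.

Time shift by 2: X_shifted[k] = ω_5^(2k) · X[k]
Shifted x = [0, 0, -3, -2, 0]

DFT(x[n-2]) = [-5, 4.0451+0.5878i, -1.5451-0.9511i, -1.5451+0.9511i, 4.0451-0.5878i]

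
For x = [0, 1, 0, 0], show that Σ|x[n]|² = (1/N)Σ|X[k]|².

Time domain:
Σ|x[n]|² = |0|² + |1|² + |0|² + |0|² = 1.0000

Frequency domain:
(1/4)Σ|X[k]|² = (1/4)(|1|² + |-1i|² + |-1|² + |1i|²) = (1/4)·4.0000 = 1.0000

Both sides agree, confirming Parseval's theorem.

Σ|x[n]|² = (1/N)Σ|X[k]|² = 1.0000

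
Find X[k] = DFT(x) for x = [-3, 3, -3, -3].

X[k] = Σ(n=0 to 3) x[n] · ω_4^(nk)
where ω_4 = e^(-2πi/4)

Computing each X[k]:
X[0] = -6
X[1] = -6i
X[2] = -6
X[3] = 6i

X = [-6, -6i, -6, 6i]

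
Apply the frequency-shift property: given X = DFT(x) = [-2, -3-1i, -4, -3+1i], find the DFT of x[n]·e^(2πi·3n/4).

Modulation property: DFT(ω_4^(-3n)·x[n]) = X[(k-3) mod 4], so circularly shift X by 3 positions.

X[k-3] = [-3-1i, -4, -3+1i, -2]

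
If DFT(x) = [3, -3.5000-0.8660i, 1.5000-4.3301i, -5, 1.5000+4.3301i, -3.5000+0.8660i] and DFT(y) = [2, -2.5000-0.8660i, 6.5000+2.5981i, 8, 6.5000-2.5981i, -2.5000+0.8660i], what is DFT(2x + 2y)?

By linearity: DFT(2x + 2y) = 2·DFT(x) + 2·DFT(y)
= 2·[3, -3.5000-0.8660i, 1.5000-4.3301i, -5, 1.5000+4.3301i, -3.5000+0.8660i] + 2·[2, -2.5000-0.8660i, 6.5000+2.5981i, 8, 6.5000-2.5981i, -2.5000+0.8660i]

Computing element-wise:
Z[0] = 2·(3) + 2·(2) = 10
Z[1] = 2·(-3.5000-0.8660i) + 2·(-2.5000-0.8660i) = -12.0000-3.4640i
Z[2] = 2·(1.5000-4.3301i) + 2·(6.5000+2.5981i) = 16.0000-3.4640i
Z[3] = 2·(-5) + 2·(8) = 6
Z[4] = 2·(1.5000+4.3301i) + 2·(6.5000-2.5981i) = 16.0000+3.4640i
Z[5] = 2·(-3.5000+0.8660i) + 2·(-2.5000+0.8660i) = -12.0000+3.4640i

DFT(2x + 2y) = 2·X + 2·Y = [10, -12.0000-3.4640i, 16.0000-3.4640i, 6, 16.0000+3.4640i, -12.0000+3.4640i]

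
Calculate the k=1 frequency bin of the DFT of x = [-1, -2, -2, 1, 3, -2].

X[1] = Σ(n=0 to 5) x[n] · ω_6^(1n) where ω_6 = e^(-2πi/6)
= (-1)·ω_6^0 + (-2)·ω_6^1 + (-2)·ω_6^2 + (1)·ω_6^3 + (3)·ω_6^4 + (-2)·ω_6^5

X[1] = -4.5000+4.3301i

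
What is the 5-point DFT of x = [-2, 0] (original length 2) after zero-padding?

Original 2-point DFT: [-2, -2]
Zero-padded 5-point DFT provides frequency interpolation.

DFT_5([x, 0, ...]) = [-2, -2, -2, -2, -2]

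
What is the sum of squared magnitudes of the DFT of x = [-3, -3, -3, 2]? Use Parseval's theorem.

Parseval: Σ|x[n]|² = (1/N)Σ|X[k]|², so Σ|X[k]|² = N·Σ|x[n]|² = 4·31.0000

Σ|X[k]|² = N·Σ|x[n]|² = 4·31.0000 = 124.0000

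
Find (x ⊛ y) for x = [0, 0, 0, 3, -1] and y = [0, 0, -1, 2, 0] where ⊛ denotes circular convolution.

(x ⊛ y)[n] = Σ(m=0 to 4) x[m] · y[(n-m) mod 5]

Computing each output sample:
(x ⊛ y)[0] = -3
(x ⊛ y)[1] = 7
(x ⊛ y)[2] = -2
(x ⊛ y)[3] = 0
(x ⊛ y)[4] = 0

x ⊛ y = [-3, 7, -2, 0, 0]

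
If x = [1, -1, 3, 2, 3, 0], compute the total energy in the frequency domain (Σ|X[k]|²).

Parseval: Σ|x[n]|² = (1/N)Σ|X[k]|², so Σ|X[k]|² = N·Σ|x[n]|² = 6·24.0000

Σ|X[k]|² = N·Σ|x[n]|² = 6·24.0000 = 144.0000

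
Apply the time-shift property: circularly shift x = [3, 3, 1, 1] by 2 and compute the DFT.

Time shift by 2: X_shifted[k] = ω_4^(2k) · X[k]
Shifted x = [1, 1, 3, 3]

DFT(x[n-2]) = [8, -2+2i, 0, -2-2i]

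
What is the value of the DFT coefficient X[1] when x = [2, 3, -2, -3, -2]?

X[1] = Σ(n=0 to 4) x[n] · ω_5^(1n) where ω_5 = e^(-2πi/5)
= (2)·ω_5^0 + (3)·ω_5^1 + (-2)·ω_5^2 + (-3)·ω_5^3 + (-2)·ω_5^4

X[1] = 6.3541-5.3431i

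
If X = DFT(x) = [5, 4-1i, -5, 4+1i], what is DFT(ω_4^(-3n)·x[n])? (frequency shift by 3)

Modulation property: DFT(ω_4^(-3n)·x[n]) = X[(k-3) mod 4], so circularly shift X by 3 positions.

X[k-3] = [4-1i, -5, 4+1i, 5]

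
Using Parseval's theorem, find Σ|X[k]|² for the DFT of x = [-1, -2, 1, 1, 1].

Parseval: Σ|x[n]|² = (1/N)Σ|X[k]|², so Σ|X[k]|² = N·Σ|x[n]|² = 5·8.0000

Σ|X[k]|² = N·Σ|x[n]|² = 5·8.0000 = 40.0000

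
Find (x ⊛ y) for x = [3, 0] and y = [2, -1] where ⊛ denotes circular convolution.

(x ⊛ y)[n] = Σ(m=0 to 1) x[m] · y[(n-m) mod 2]

Computing each output sample:
(x ⊛ y)[0] = 6
(x ⊛ y)[1] = -3

x ⊛ y = [6, -3]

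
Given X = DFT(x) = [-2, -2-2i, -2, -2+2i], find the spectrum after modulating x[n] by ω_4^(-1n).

Modulation property: DFT(ω_4^(-1n)·x[n]) = X[(k-1) mod 4], so circularly shift X by 1 positions.

X[k-1] = [-2+2i, -2, -2-2i, -2]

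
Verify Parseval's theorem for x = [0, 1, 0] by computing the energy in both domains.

Time domain:
Σ|x[n]|² = |0|² + |1|² + |0|² = 1.0000

Frequency domain:
(1/3)Σ|X[k]|² = (1/3)(|1|² + |-0.5000-0.8660i|² + |-0.5000+0.8660i|²) = (1/3)·3.0000 = 1.0000

Both sides agree, confirming Parseval's theorem.

Σ|x[n]|² = (1/N)Σ|X[k]|² = 1.0000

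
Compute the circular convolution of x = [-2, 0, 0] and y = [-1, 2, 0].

(x ⊛ y)[n] = Σ(m=0 to 2) x[m] · y[(n-m) mod 3]

Computing each output sample:
(x ⊛ y)[0] = 2
(x ⊛ y)[1] = -4
(x ⊛ y)[2] = 0

x ⊛ y = [2, -4, 0]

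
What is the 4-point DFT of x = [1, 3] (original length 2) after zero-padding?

Original 2-point DFT: [4, -2]
Zero-padded 4-point DFT provides frequency interpolation.

DFT_4([x, 0, ...]) = [4, 1-3i, -2, 1+3i]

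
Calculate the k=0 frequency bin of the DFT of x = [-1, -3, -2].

X[0] = Σ(n=0 to 2) x[n] · ω_3^0 = Σ x[n]
= (-1) + (-3) + (-2)

X[0] = -6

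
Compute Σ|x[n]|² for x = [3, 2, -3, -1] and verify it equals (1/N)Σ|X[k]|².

Time domain:
Σ|x[n]|² = |3|² + |2|² + |-3|² + |-1|² = 23.0000

Frequency domain:
(1/4)Σ|X[k]|² = (1/4)(|1|² + |6-3i|² + |-1|² + |6+3i|²) = (1/4)·92.0000 = 23.0000

Both sides agree, confirming Parseval's theorem.

Σ|x[n]|² = (1/N)Σ|X[k]|² = 23.0000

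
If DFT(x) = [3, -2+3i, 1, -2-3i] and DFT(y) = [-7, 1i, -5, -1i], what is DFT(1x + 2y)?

By linearity: DFT(1x + 2y) = 1·DFT(x) + 2·DFT(y)
= 1·[3, -2+3i, 1, -2-3i] + 2·[-7, 1i, -5, -1i]

Computing element-wise:
Z[0] = 1·(3) + 2·(-7) = -11
Z[1] = 1·(-2+3i) + 2·(1i) = -2+5i
Z[2] = 1·(1) + 2·(-5) = -9
Z[3] = 1·(-2-3i) + 2·(-1i) = -2-5i

DFT(1x + 2y) = 1·X + 2·Y = [-11, -2+5i, -9, -2-5i]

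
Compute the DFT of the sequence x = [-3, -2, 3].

X[k] = Σ(n=0 to 2) x[n] · ω_3^(nk)
where ω_3 = e^(-2πi/3)

Computing each X[k]:
X[0] = -2
X[1] = -3.5000+4.3301i
X[2] = -3.5000-4.3301i

X = [-2, -3.5000+4.3301i, -3.5000-4.3301i]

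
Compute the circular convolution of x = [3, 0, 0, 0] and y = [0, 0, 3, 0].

(x ⊛ y)[n] = Σ(m=0 to 3) x[m] · y[(n-m) mod 4]

Computing each output sample:
(x ⊛ y)[0] = 0
(x ⊛ y)[1] = 0
(x ⊛ y)[2] = 9
(x ⊛ y)[3] = 0

x ⊛ y = [0, 0, 9, 0]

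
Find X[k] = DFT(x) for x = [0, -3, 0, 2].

X[k] = Σ(n=0 to 3) x[n] · ω_4^(nk)
where ω_4 = e^(-2πi/4)

Computing each X[k]:
X[0] = -1
X[1] = 5i
X[2] = 1
X[3] = -5i

X = [-1, 5i, 1, -5i]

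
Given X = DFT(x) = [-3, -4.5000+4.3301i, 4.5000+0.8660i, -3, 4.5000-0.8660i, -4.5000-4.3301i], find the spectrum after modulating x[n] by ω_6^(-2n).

Modulation property: DFT(ω_6^(-2n)·x[n]) = X[(k-2) mod 6], so circularly shift X by 2 positions.

X[k-2] = [4.5000-0.8660i, -4.5000-4.3301i, -3, -4.5000+4.3301i, 4.5000+0.8660i, -3]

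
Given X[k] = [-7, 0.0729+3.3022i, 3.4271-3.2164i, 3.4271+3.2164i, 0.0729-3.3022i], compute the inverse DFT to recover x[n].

x[n] = (1/5) Σ(k=0 to 4) X[k] · e^(2πikn/5)

Computing each x[n]:
x[0] = 0
x[1] = -3
x[2] = -3
x[3] = 1
x[4] = -2

x = [0, -3, -3, 1, -2]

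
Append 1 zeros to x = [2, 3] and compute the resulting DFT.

Original 2-point DFT: [5, -1]
Zero-padded 3-point DFT provides frequency interpolation.

DFT_3([x, 0, ...]) = [5, 0.5000-2.5981i, 0.5000+2.5981i]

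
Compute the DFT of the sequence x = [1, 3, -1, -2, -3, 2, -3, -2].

X[k] = Σ(n=0 to 7) x[n] · ω_8^(nk)
where ω_8 = e^(-2πi/8)

Computing each X[k]:
X[0] = -5
X[1] = 4.7071-2.7071i
X[2] = 2-9i
X[3] = 3.2929+1.2929i
X[4] = -7
X[5] = 3.2929-1.2929i
X[6] = 2+9i
X[7] = 4.7071+2.7071i

X = [-5, 4.7071-2.7071i, 2-9i, 3.2929+1.2929i, -7, 3.2929-1.2929i, 2+9i, 4.7071+2.7071i]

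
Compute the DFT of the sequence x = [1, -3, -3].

X[k] = Σ(n=0 to 2) x[n] · ω_3^(nk)
where ω_3 = e^(-2πi/3)

Computing each X[k]:
X[0] = -5
X[1] = 4
X[2] = 4

X = [-5, 4, 4]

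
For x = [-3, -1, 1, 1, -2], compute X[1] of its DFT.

X[1] = Σ(n=0 to 4) x[n] · ω_5^(1n) where ω_5 = e^(-2πi/5)
= (-3)·ω_5^0 + (-1)·ω_5^1 + (1)·ω_5^2 + (1)·ω_5^3 + (-2)·ω_5^4

X[1] = -5.5451-0.9511i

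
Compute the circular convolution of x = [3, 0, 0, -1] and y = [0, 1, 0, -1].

(x ⊛ y)[n] = Σ(m=0 to 3) x[m] · y[(n-m) mod 4]

Computing each output sample:
(x ⊛ y)[0] = -1
(x ⊛ y)[1] = 3
(x ⊛ y)[2] = 1
(x ⊛ y)[3] = -3

x ⊛ y = [-1, 3, 1, -3]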